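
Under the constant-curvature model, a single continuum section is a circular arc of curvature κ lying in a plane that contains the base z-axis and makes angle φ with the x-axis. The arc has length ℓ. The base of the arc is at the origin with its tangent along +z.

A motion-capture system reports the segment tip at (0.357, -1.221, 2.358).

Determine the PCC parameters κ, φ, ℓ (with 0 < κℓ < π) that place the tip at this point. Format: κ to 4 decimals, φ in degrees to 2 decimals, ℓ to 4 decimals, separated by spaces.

0.3544 286.30 2.7918

ρ = √(x²+y²) = √(0.357² + -1.221²) = 1.27212
φ = atan2(y, x) mod 360° = atan2(-1.221, 0.357) = 286.2980°
|p|² = ρ² + z² = 1.27212² + 2.358² = 7.17845
κ = 2ρ / |p|² = 2×1.27212 / 7.17845 = 0.35443
θ = 2·atan2(ρ, z) = 2·atan2(1.27212, 2.358) = 0.98948 rad
ℓ = θ/κ = 0.98948/0.35443 = 2.79177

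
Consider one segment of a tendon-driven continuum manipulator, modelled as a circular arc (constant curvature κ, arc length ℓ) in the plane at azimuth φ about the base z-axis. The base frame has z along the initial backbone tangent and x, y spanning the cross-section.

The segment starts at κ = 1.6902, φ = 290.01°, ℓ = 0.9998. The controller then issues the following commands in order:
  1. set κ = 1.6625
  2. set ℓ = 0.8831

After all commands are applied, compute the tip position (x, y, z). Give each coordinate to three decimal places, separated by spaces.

initial: κ=1.6902, φ=290.01°, ℓ=0.9998
cmd 1: set κ=1.6625 → (κ,φ,ℓ)=(1.6625,290.01°,0.9998) → tip=(0.2246,-0.6168,0.5990)
cmd 2: set ℓ=0.8831 → (κ,φ,ℓ)=(1.6625,290.01°,0.8831) → tip=(0.1847,-0.5073,0.5983)

0.185 -0.507 0.598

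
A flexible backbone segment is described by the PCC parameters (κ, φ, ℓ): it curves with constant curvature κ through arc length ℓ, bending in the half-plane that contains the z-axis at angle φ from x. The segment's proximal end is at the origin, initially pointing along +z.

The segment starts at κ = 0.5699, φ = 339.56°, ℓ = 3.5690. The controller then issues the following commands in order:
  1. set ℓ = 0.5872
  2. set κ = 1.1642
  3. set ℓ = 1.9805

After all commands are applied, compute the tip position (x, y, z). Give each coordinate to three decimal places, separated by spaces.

1.345 -0.501 0.637

initial: κ=0.5699, φ=339.56°, ℓ=3.5690
cmd 1: set ℓ=0.5872 → (κ,φ,ℓ)=(0.5699,339.56°,0.5872) → tip=(0.0912,-0.0340,0.5763)
cmd 2: set κ=1.1642 → (κ,φ,ℓ)=(1.1642,339.56°,0.5872) → tip=(0.1809,-0.0674,0.5425)
cmd 3: set ℓ=1.9805 → (κ,φ,ℓ)=(1.1642,339.56°,1.9805) → tip=(1.3446,-0.5011,0.6373)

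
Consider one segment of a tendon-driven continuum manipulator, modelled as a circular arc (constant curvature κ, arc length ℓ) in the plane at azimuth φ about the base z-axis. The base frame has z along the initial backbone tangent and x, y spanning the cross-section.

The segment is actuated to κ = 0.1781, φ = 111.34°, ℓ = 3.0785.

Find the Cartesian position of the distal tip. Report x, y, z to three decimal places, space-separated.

-0.299 0.767 2.927

θ = κ·ℓ = 0.1781 × 3.0785 = 0.54828 rad
ρ = (1 − cos θ)/κ = (1 − 0.85342)/0.1781 = 0.82301
z = sin θ / κ = 0.52122/0.1781 = 2.92656
x = ρ cos φ = 0.82301 × cos(111.34°) = -0.29949
y = ρ sin φ = 0.82301 × sin(111.34°) = 0.76658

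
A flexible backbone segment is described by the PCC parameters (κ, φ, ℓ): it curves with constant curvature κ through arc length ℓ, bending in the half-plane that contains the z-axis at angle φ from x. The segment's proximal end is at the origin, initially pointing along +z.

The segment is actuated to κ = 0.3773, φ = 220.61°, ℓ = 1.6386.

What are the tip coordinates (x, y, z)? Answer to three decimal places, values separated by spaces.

-0.372 -0.319 1.536

θ = κ·ℓ = 0.3773 × 1.6386 = 0.61824 rad
ρ = (1 − cos θ)/κ = (1 − 0.81490)/0.3773 = 0.49060
z = sin θ / κ = 0.57960/0.3773 = 1.53619
x = ρ cos φ = 0.49060 × cos(220.61°) = -0.37244
y = ρ sin φ = 0.49060 × sin(220.61°) = -0.31933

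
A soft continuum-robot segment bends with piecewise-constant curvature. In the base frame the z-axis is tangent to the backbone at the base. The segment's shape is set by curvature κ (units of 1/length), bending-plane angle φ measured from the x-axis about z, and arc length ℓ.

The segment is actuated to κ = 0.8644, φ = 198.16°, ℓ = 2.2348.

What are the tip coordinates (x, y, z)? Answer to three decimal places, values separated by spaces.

θ = κ·ℓ = 0.8644 × 2.2348 = 1.93176 rad
ρ = (1 − cos θ)/κ = (1 − -0.35318)/0.8644 = 1.56545
z = sin θ / κ = 0.93556/0.8644 = 1.08232
x = ρ cos φ = 1.56545 × cos(198.16°) = -1.48748
y = ρ sin φ = 1.56545 × sin(198.16°) = -0.48791

-1.487 -0.488 1.082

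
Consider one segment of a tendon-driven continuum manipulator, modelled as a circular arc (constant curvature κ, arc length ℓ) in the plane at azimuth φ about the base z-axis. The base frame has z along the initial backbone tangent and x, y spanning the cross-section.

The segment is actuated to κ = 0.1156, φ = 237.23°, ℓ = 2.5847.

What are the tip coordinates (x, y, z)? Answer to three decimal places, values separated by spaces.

θ = κ·ℓ = 0.1156 × 2.5847 = 0.29879 rad
ρ = (1 − cos θ)/κ = (1 − 0.95569)/0.1156 = 0.38328
z = sin θ / κ = 0.29437/0.1156 = 2.54641
x = ρ cos φ = 0.38328 × cos(237.23°) = -0.20746
y = ρ sin φ = 0.38328 × sin(237.23°) = -0.32228

-0.207 -0.322 2.546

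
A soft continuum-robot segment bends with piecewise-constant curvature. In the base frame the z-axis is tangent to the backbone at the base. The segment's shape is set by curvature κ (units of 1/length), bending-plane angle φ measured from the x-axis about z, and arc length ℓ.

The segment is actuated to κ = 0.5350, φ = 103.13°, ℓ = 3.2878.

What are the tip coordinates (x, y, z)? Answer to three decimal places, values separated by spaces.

-0.504 2.161 1.836

θ = κ·ℓ = 0.5350 × 3.2878 = 1.75897 rad
ρ = (1 − cos θ)/κ = (1 − -0.18707)/0.5350 = 2.21882
z = sin θ / κ = 0.98235/0.5350 = 1.83616
x = ρ cos φ = 2.21882 × cos(103.13°) = -0.50403
y = ρ sin φ = 2.21882 × sin(103.13°) = 2.16081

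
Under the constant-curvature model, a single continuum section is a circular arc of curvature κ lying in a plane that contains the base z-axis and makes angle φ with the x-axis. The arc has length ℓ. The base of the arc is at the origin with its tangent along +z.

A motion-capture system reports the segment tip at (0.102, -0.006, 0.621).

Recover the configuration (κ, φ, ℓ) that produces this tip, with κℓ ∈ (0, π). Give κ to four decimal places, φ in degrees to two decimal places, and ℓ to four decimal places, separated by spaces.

0.5159 356.63 0.6321

ρ = √(x²+y²) = √(0.102² + -0.006²) = 0.10218
φ = atan2(y, x) mod 360° = atan2(-0.006, 0.102) = 356.6335°
|p|² = ρ² + z² = 0.10218² + 0.621² = 0.39608
κ = 2ρ / |p|² = 2×0.10218 / 0.39608 = 0.51594
θ = 2·atan2(ρ, z) = 2·atan2(0.10218, 0.621) = 0.32615 rad
ℓ = θ/κ = 0.32615/0.51594 = 0.63215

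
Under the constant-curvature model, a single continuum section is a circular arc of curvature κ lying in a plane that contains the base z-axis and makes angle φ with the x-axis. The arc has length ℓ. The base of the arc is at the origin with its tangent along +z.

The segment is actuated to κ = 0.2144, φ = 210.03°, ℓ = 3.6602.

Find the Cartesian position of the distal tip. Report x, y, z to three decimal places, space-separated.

-1.181 -0.683 3.296

θ = κ·ℓ = 0.2144 × 3.6602 = 0.78475 rad
ρ = (1 − cos θ)/κ = (1 − 0.70757)/0.2144 = 1.36396
z = sin θ / κ = 0.70665/0.2144 = 3.29592
x = ρ cos φ = 1.36396 × cos(210.03°) = -1.18087
y = ρ sin φ = 1.36396 × sin(210.03°) = -0.68260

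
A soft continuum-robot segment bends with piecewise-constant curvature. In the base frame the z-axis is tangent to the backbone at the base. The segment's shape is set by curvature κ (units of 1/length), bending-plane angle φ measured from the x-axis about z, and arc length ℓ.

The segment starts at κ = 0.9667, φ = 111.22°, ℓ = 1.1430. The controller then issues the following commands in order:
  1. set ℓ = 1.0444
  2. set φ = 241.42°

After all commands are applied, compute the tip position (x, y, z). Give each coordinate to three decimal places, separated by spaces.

-0.232 -0.425 0.876

initial: κ=0.9667, φ=111.22°, ℓ=1.1430
cmd 1: set ℓ=1.0444 → (κ,φ,ℓ)=(0.9667,111.22°,1.0444) → tip=(-0.1752,0.4511,0.8758)
cmd 2: set φ=241.42° → (κ,φ,ℓ)=(0.9667,241.42°,1.0444) → tip=(-0.2315,-0.4250,0.8758)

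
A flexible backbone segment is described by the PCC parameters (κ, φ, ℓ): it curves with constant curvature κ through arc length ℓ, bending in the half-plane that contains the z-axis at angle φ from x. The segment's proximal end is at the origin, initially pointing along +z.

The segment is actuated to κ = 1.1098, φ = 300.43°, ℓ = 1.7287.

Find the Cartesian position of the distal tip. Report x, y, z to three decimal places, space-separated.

0.612 -1.042 0.847

θ = κ·ℓ = 1.1098 × 1.7287 = 1.91851 rad
ρ = (1 − cos θ)/κ = (1 − -0.34075)/1.1098 = 1.20810
z = sin θ / κ = 0.94015/1.1098 = 0.84714
x = ρ cos φ = 1.20810 × cos(300.43°) = 0.61189
y = ρ sin φ = 1.20810 × sin(300.43°) = -1.04168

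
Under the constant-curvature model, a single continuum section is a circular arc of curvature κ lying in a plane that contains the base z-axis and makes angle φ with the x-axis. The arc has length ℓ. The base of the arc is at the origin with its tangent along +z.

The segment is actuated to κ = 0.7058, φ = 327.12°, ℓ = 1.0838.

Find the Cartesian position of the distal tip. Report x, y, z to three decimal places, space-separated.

0.331 -0.214 0.981

θ = κ·ℓ = 0.7058 × 1.0838 = 0.76495 rad
ρ = (1 − cos θ)/κ = (1 − 0.72142)/0.7058 = 0.39470
z = sin θ / κ = 0.69250/0.7058 = 0.98115
x = ρ cos φ = 0.39470 × cos(327.12°) = 0.33147
y = ρ sin φ = 0.39470 × sin(327.12°) = -0.21428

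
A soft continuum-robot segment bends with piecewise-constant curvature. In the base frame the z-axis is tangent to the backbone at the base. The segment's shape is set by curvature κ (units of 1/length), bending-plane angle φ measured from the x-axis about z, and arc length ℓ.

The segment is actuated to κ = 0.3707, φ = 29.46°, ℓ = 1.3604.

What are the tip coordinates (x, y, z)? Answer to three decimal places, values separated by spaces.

θ = κ·ℓ = 0.3707 × 1.3604 = 0.50430 rad
ρ = (1 − cos θ)/κ = (1 − 0.87551)/0.3707 = 0.33582
z = sin θ / κ = 0.48319/0.3707 = 1.30347
x = ρ cos φ = 0.33582 × cos(29.46°) = 0.29240
y = ρ sin φ = 0.33582 × sin(29.46°) = 0.16516

0.292 0.165 1.303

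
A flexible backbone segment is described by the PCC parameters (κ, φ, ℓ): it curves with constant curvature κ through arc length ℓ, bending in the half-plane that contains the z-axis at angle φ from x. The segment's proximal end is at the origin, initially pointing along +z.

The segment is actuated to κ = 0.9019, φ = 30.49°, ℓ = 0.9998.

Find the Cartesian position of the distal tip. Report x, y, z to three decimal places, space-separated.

θ = κ·ℓ = 0.9019 × 0.9998 = 0.90172 rad
ρ = (1 − cos θ)/κ = (1 − 0.62026)/0.9019 = 0.42104
z = sin θ / κ = 0.78439/0.9019 = 0.86971
x = ρ cos φ = 0.42104 × cos(30.49°) = 0.36282
y = ρ sin φ = 0.42104 × sin(30.49°) = 0.21363

0.363 0.214 0.870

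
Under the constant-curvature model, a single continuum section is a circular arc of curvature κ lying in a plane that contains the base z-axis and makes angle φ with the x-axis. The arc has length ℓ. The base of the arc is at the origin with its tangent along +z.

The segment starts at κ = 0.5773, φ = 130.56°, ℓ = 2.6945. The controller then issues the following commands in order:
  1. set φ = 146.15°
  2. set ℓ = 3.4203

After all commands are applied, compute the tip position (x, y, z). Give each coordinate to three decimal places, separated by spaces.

initial: κ=0.5773, φ=130.56°, ℓ=2.6945
cmd 1: set φ=146.15° → (κ,φ,ℓ)=(0.5773,146.15°,2.6945) → tip=(-1.4166,0.9501,1.7320)
cmd 2: set ℓ=3.4203 → (κ,φ,ℓ)=(0.5773,146.15°,3.4203) → tip=(-2.0038,1.3439,1.5929)

-2.004 1.344 1.593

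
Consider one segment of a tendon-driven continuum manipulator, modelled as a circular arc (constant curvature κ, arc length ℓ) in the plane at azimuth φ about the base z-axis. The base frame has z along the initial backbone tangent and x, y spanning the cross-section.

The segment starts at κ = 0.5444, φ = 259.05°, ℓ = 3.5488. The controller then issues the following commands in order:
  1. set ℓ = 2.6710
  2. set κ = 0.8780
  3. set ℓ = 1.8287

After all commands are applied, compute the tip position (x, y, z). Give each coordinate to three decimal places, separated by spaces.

-0.224 -1.157 1.138

initial: κ=0.5444, φ=259.05°, ℓ=3.5488
cmd 1: set ℓ=2.6710 → (κ,φ,ℓ)=(0.5444,259.05°,2.6710) → tip=(-0.3083,-1.5934,1.8244)
cmd 2: set κ=0.8780 → (κ,φ,ℓ)=(0.8780,259.05°,2.6710) → tip=(-0.3676,-1.9001,0.8142)
cmd 3: set ℓ=1.8287 → (κ,φ,ℓ)=(0.8780,259.05°,1.8287) → tip=(-0.2239,-1.1571,1.1383)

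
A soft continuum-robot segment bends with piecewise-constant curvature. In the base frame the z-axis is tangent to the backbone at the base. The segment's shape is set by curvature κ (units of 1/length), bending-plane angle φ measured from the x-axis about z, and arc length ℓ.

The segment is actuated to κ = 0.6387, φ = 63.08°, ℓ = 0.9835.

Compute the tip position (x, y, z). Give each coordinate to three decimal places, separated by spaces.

0.135 0.266 0.920

θ = κ·ℓ = 0.6387 × 0.9835 = 0.62816 rad
ρ = (1 − cos θ)/κ = (1 − 0.80911)/0.6387 = 0.29887
z = sin θ / κ = 0.58766/0.6387 = 0.92008
x = ρ cos φ = 0.29887 × cos(63.08°) = 0.13531
y = ρ sin φ = 0.29887 × sin(63.08°) = 0.26649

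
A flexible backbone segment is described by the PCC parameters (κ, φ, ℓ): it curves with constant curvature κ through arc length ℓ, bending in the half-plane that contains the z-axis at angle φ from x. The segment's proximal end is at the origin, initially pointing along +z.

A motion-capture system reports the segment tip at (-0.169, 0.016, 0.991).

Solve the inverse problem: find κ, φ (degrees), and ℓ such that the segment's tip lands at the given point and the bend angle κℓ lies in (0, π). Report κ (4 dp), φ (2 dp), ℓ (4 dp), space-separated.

ρ = √(x²+y²) = √(-0.169² + 0.016²) = 0.16976
φ = atan2(y, x) mod 360° = atan2(0.016, -0.169) = 174.5917°
|p|² = ρ² + z² = 0.16976² + 0.991² = 1.01090
κ = 2ρ / |p|² = 2×0.16976 / 1.01090 = 0.33585
θ = 2·atan2(ρ, z) = 2·atan2(0.16976, 0.991) = 0.33930 rad
ℓ = θ/κ = 0.33930/0.33585 = 1.01027

0.3359 174.59 1.0103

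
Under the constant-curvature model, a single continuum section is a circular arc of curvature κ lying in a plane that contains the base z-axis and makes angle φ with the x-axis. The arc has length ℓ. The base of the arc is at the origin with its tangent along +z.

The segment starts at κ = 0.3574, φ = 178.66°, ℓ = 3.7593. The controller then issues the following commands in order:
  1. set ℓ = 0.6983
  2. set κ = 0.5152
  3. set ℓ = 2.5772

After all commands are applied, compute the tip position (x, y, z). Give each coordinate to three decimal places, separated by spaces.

-1.474 0.034 1.884

initial: κ=0.3574, φ=178.66°, ℓ=3.7593
cmd 1: set ℓ=0.6983 → (κ,φ,ℓ)=(0.3574,178.66°,0.6983) → tip=(-0.0867,0.0020,0.6911)
cmd 2: set κ=0.5152 → (κ,φ,ℓ)=(0.5152,178.66°,0.6983) → tip=(-0.1242,0.0029,0.6833)
cmd 3: set ℓ=2.5772 → (κ,φ,ℓ)=(0.5152,178.66°,2.5772) → tip=(-1.4735,0.0345,1.8840)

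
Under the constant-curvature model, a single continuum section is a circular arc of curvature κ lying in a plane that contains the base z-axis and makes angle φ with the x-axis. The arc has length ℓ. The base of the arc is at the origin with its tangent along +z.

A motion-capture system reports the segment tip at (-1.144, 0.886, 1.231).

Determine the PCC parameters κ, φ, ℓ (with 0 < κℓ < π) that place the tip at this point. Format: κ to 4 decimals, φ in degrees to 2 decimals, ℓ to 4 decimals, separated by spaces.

0.8018 142.24 2.1597

ρ = √(x²+y²) = √(-1.144² + 0.886²) = 1.44697
φ = atan2(y, x) mod 360° = atan2(0.886, -1.144) = 142.2431°
|p|² = ρ² + z² = 1.44697² + 1.231² = 3.60909
κ = 2ρ / |p|² = 2×1.44697 / 3.60909 = 0.80185
θ = 2·atan2(ρ, z) = 2·atan2(1.44697, 1.231) = 1.73174 rad
ℓ = θ/κ = 1.73174/0.80185 = 2.15969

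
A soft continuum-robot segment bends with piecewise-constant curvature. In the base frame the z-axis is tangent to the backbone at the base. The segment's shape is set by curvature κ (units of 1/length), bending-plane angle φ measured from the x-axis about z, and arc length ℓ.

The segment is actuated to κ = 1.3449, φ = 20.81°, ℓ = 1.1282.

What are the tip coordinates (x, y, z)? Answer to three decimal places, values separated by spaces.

0.658 0.250 0.742

θ = κ·ℓ = 1.3449 × 1.1282 = 1.51732 rad
ρ = (1 − cos θ)/κ = (1 − 0.05345)/1.3449 = 0.70380
z = sin θ / κ = 0.99857/1.3449 = 0.74249
x = ρ cos φ = 0.70380 × cos(20.81°) = 0.65789
y = ρ sin φ = 0.70380 × sin(20.81°) = 0.25004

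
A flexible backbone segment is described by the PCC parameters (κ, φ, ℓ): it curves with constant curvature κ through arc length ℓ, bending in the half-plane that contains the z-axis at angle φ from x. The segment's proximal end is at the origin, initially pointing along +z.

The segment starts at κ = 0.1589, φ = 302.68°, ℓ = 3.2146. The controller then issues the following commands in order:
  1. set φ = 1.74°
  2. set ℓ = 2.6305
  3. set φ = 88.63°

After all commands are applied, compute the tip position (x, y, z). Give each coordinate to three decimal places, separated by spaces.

initial: κ=0.1589, φ=302.68°, ℓ=3.2146
cmd 1: set φ=1.74° → (κ,φ,ℓ)=(0.1589,1.74°,3.2146) → tip=(0.8029,0.0244,3.0766)
cmd 2: set ℓ=2.6305 → (κ,φ,ℓ)=(0.1589,1.74°,2.6305) → tip=(0.5415,0.0165,2.5546)
cmd 3: set φ=88.63° → (κ,φ,ℓ)=(0.1589,88.63°,2.6305) → tip=(0.0130,0.5416,2.5546)

0.013 0.542 2.555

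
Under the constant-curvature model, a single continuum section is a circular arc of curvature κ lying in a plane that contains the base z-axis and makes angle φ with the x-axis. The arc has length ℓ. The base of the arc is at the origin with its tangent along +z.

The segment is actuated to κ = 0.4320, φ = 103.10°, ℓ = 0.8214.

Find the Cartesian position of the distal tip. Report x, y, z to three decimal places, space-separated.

-0.033 0.140 0.804

θ = κ·ℓ = 0.4320 × 0.8214 = 0.35484 rad
ρ = (1 − cos θ)/κ = (1 − 0.93770)/0.4320 = 0.14421
z = sin θ / κ = 0.34744/0.4320 = 0.80427
x = ρ cos φ = 0.14421 × cos(103.10°) = -0.03269
y = ρ sin φ = 0.14421 × sin(103.10°) = 0.14046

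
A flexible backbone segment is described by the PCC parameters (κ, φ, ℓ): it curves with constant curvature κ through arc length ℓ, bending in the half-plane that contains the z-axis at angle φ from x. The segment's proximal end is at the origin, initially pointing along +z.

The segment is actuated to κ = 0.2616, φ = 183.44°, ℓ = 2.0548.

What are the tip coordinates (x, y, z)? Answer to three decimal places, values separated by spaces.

-0.538 -0.032 1.957

θ = κ·ℓ = 0.2616 × 2.0548 = 0.53754 rad
ρ = (1 − cos θ)/κ = (1 − 0.85897)/0.2616 = 0.53909
z = sin θ / κ = 0.51202/0.2616 = 1.95727
x = ρ cos φ = 0.53909 × cos(183.44°) = -0.53812
y = ρ sin φ = 0.53909 × sin(183.44°) = -0.03235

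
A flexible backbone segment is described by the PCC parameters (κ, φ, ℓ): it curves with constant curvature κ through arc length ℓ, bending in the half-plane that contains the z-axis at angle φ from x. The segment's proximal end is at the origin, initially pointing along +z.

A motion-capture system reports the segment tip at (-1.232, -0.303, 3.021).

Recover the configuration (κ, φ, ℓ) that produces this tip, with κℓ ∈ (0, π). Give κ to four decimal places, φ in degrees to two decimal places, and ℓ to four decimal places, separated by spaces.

ρ = √(x²+y²) = √(-1.232² + -0.303²) = 1.26871
φ = atan2(y, x) mod 360° = atan2(-0.303, -1.232) = 193.8172°
|p|² = ρ² + z² = 1.26871² + 3.021² = 10.73607
κ = 2ρ / |p|² = 2×1.26871 / 10.73607 = 0.23635
θ = 2·atan2(ρ, z) = 2·atan2(1.26871, 3.021) = 0.79520 rad
ℓ = θ/κ = 0.79520/0.23635 = 3.36454

0.2363 193.82 3.3645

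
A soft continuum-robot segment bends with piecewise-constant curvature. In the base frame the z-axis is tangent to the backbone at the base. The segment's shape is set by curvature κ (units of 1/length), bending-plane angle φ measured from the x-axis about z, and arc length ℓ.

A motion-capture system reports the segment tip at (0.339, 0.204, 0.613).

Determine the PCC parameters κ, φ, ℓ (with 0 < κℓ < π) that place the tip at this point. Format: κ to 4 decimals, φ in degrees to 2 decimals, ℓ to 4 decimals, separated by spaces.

1.4865 31.04 0.7711

ρ = √(x²+y²) = √(0.339² + 0.204²) = 0.39565
φ = atan2(y, x) mod 360° = atan2(0.204, 0.339) = 31.0383°
|p|² = ρ² + z² = 0.39565² + 0.613² = 0.53231
κ = 2ρ / |p|² = 2×0.39565 / 0.53231 = 1.48654
θ = 2·atan2(ρ, z) = 2·atan2(0.39565, 0.613) = 1.14631 rad
ℓ = θ/κ = 1.14631/1.48654 = 0.77112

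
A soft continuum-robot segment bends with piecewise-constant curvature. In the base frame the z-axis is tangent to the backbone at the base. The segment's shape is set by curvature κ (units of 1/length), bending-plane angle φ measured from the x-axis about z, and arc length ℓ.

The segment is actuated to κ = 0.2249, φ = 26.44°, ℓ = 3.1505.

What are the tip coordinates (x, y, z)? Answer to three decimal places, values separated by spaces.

θ = κ·ℓ = 0.2249 × 3.1505 = 0.70855 rad
ρ = (1 − cos θ)/κ = (1 − 0.75931)/0.2249 = 1.07022
z = sin θ / κ = 0.65073/0.2249 = 2.89343
x = ρ cos φ = 1.07022 × cos(26.44°) = 0.95827
y = ρ sin φ = 1.07022 × sin(26.44°) = 0.47653

0.958 0.477 2.893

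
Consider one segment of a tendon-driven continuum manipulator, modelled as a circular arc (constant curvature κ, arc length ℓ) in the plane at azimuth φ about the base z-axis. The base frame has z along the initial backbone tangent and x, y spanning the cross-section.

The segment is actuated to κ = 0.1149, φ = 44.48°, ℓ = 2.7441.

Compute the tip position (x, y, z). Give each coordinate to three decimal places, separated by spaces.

θ = κ·ℓ = 0.1149 × 2.7441 = 0.31530 rad
ρ = (1 − cos θ)/κ = (1 − 0.95070)/0.1149 = 0.42903
z = sin θ / κ = 0.31010/0.1149 = 2.69886
x = ρ cos φ = 0.42903 × cos(44.48°) = 0.30611
y = ρ sin φ = 0.42903 × sin(44.48°) = 0.30061

0.306 0.301 2.699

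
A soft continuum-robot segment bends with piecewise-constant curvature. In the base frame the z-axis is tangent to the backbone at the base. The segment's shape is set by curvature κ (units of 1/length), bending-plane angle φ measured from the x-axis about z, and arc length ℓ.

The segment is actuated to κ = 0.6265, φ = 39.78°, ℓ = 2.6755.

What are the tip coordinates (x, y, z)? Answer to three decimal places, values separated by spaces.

1.356 1.129 1.587

θ = κ·ℓ = 0.6265 × 2.6755 = 1.67620 rad
ρ = (1 − cos θ)/κ = (1 − -0.10521)/0.6265 = 1.76410
z = sin θ / κ = 0.99445/0.6265 = 1.58731
x = ρ cos φ = 1.76410 × cos(39.78°) = 1.35572
y = ρ sin φ = 1.76410 × sin(39.78°) = 1.12875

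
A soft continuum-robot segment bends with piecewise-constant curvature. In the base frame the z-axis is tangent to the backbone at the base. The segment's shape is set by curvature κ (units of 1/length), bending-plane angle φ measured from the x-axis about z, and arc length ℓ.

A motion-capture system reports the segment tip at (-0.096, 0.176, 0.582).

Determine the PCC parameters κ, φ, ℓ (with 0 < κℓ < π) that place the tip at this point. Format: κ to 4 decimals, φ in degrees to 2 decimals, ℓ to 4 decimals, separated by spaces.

1.0582 118.61 0.6270

ρ = √(x²+y²) = √(-0.096² + 0.176²) = 0.20048
φ = atan2(y, x) mod 360° = atan2(0.176, -0.096) = 118.6105°
|p|² = ρ² + z² = 0.20048² + 0.582² = 0.37892
κ = 2ρ / |p|² = 2×0.20048 / 0.37892 = 1.05817
θ = 2·atan2(ρ, z) = 2·atan2(0.20048, 0.582) = 0.66347 rad
ℓ = θ/κ = 0.66347/1.05817 = 0.62700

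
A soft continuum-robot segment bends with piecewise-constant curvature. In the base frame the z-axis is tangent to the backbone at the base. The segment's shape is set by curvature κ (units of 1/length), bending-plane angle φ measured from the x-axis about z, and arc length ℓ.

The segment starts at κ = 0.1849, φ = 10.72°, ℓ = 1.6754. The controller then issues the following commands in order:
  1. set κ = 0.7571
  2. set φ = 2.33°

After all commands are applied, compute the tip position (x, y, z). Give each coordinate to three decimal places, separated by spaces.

0.927 0.038 1.261

initial: κ=0.1849, φ=10.72°, ℓ=1.6754
cmd 1: set κ=0.7571 → (κ,φ,ℓ)=(0.7571,10.72°,1.6754) → tip=(0.9113,0.1725,1.2609)
cmd 2: set φ=2.33° → (κ,φ,ℓ)=(0.7571,2.33°,1.6754) → tip=(0.9268,0.0377,1.2609)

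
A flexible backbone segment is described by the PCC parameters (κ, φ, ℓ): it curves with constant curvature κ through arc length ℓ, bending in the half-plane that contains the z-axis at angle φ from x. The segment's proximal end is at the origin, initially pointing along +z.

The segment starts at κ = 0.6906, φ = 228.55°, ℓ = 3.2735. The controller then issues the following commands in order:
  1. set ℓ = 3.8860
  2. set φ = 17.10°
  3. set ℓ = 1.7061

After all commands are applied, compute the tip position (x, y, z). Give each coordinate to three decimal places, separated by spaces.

0.855 0.263 1.338

initial: κ=0.6906, φ=228.55°, ℓ=3.2735
cmd 1: set ℓ=3.8860 → (κ,φ,ℓ)=(0.6906,228.55°,3.8860) → tip=(-1.8183,-2.0589,0.6401)
cmd 2: set φ=17.10° → (κ,φ,ℓ)=(0.6906,17.10°,3.8860) → tip=(2.6254,0.8077,0.6401)
cmd 3: set ℓ=1.7061 → (κ,φ,ℓ)=(0.6906,17.10°,1.7061) → tip=(0.8545,0.2629,1.3379)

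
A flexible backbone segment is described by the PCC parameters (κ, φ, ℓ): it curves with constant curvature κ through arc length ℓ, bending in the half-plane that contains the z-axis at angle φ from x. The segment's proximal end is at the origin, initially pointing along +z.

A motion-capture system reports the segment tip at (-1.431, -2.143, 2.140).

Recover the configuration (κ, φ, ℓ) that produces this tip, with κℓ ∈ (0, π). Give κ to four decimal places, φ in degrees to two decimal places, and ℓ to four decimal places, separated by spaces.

0.4593 236.27 3.8218

ρ = √(x²+y²) = √(-1.431² + -2.143²) = 2.57686
φ = atan2(y, x) mod 360° = atan2(-2.143, -1.431) = 236.2668°
|p|² = ρ² + z² = 2.57686² + 2.140² = 11.21981
κ = 2ρ / |p|² = 2×2.57686 / 11.21981 = 0.45934
θ = 2·atan2(ρ, z) = 2·atan2(2.57686, 2.140) = 1.75550 rad
ℓ = θ/κ = 1.75550/0.45934 = 3.82178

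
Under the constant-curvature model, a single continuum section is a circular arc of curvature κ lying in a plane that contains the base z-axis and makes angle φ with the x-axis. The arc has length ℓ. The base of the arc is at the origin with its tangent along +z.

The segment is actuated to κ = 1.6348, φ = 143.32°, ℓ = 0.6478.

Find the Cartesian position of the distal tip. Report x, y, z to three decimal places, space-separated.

-0.250 0.186 0.533

θ = κ·ℓ = 1.6348 × 0.6478 = 1.05902 rad
ρ = (1 − cos θ)/κ = (1 − 0.48972)/1.6348 = 0.31213
z = sin θ / κ = 0.87188/1.6348 = 0.53332
x = ρ cos φ = 0.31213 × cos(143.32°) = -0.25033
y = ρ sin φ = 0.31213 × sin(143.32°) = 0.18645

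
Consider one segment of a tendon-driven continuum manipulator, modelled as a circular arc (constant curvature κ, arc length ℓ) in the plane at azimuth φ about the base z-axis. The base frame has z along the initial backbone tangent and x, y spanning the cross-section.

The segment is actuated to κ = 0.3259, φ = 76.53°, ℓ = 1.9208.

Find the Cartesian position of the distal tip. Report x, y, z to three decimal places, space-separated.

0.136 0.566 1.798

θ = κ·ℓ = 0.3259 × 1.9208 = 0.62599 rad
ρ = (1 − cos θ)/κ = (1 − 0.81038)/0.3259 = 0.58182
z = sin θ / κ = 0.58590/0.3259 = 1.79779
x = ρ cos φ = 0.58182 × cos(76.53°) = 0.13553
y = ρ sin φ = 0.58182 × sin(76.53°) = 0.56582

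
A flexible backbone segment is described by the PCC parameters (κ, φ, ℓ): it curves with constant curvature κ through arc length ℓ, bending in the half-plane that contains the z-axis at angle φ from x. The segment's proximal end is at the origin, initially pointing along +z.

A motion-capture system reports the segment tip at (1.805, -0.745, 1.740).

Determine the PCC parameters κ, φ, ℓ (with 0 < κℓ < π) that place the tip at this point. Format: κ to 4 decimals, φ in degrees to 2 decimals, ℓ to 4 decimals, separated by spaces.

0.5709 337.57 2.9529

ρ = √(x²+y²) = √(1.805² + -0.745²) = 1.95270
φ = atan2(y, x) mod 360° = atan2(-0.745, 1.805) = 337.5720°
|p|² = ρ² + z² = 1.95270² + 1.740² = 6.84065
κ = 2ρ / |p|² = 2×1.95270 / 6.84065 = 0.57091
θ = 2·atan2(ρ, z) = 2·atan2(1.95270, 1.740) = 1.68587 rad
ℓ = θ/κ = 1.68587/0.57091 = 2.95295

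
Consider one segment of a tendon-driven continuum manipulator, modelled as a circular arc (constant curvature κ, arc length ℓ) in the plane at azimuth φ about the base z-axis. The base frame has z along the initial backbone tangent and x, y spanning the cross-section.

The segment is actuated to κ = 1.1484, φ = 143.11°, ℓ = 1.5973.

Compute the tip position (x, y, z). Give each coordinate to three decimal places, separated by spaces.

θ = κ·ℓ = 1.1484 × 1.5973 = 1.83434 rad
ρ = (1 − cos θ)/κ = (1 − -0.26050)/1.1484 = 1.09762
z = sin θ / κ = 0.96547/1.1484 = 0.84071
x = ρ cos φ = 1.09762 × cos(143.11°) = -0.87786
y = ρ sin φ = 1.09762 × sin(143.11°) = 0.65888

-0.878 0.659 0.841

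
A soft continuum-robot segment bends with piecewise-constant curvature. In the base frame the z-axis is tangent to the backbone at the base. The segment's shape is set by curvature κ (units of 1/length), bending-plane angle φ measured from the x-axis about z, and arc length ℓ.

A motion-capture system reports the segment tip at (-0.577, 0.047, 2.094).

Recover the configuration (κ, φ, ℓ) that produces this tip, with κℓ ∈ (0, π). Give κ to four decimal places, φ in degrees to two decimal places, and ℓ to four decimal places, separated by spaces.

ρ = √(x²+y²) = √(-0.577² + 0.047²) = 0.57891
φ = atan2(y, x) mod 360° = atan2(0.047, -0.577) = 175.3432°
|p|² = ρ² + z² = 0.57891² + 2.094² = 4.71997
κ = 2ρ / |p|² = 2×0.57891 / 4.71997 = 0.24530
θ = 2·atan2(ρ, z) = 2·atan2(0.57891, 2.094) = 0.53945 rad
ℓ = θ/κ = 0.53945/0.24530 = 2.19912

0.2453 175.34 2.1991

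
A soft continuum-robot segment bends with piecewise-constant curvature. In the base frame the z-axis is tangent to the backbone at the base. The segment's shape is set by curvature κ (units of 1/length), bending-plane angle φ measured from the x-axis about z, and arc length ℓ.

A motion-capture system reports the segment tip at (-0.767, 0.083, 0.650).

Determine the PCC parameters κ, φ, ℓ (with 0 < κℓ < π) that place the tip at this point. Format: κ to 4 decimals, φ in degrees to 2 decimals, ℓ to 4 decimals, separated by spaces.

ρ = √(x²+y²) = √(-0.767² + 0.083²) = 0.77148
φ = atan2(y, x) mod 360° = atan2(0.083, -0.767) = 173.8238°
|p|² = ρ² + z² = 0.77148² + 0.650² = 1.01768
κ = 2ρ / |p|² = 2×0.77148 / 1.01768 = 1.51615
θ = 2·atan2(ρ, z) = 2·atan2(0.77148, 0.650) = 1.74130 rad
ℓ = θ/κ = 1.74130/1.51615 = 1.14850

1.5162 173.82 1.1485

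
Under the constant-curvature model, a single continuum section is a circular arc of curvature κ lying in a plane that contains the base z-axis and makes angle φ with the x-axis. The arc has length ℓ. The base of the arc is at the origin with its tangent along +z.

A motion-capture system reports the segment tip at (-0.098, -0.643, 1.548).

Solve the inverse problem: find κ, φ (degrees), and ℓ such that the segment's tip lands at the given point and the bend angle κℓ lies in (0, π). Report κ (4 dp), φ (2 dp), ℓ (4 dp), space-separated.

0.4614 261.33 1.7242

ρ = √(x²+y²) = √(-0.098² + -0.643²) = 0.65043
φ = atan2(y, x) mod 360° = atan2(-0.643, -0.098) = 261.3342°
|p|² = ρ² + z² = 0.65043² + 1.548² = 2.81936
κ = 2ρ / |p|² = 2×0.65043 / 2.81936 = 0.46140
θ = 2·atan2(ρ, z) = 2·atan2(0.65043, 1.548) = 0.79555 rad
ℓ = θ/κ = 0.79555/0.46140 = 1.72420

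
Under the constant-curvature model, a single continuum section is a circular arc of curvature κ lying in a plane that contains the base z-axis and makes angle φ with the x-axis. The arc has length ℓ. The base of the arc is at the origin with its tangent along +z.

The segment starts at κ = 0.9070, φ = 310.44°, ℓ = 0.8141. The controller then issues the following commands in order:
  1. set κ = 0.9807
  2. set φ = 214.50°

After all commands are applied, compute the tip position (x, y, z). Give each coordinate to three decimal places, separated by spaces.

initial: κ=0.9070, φ=310.44°, ℓ=0.8141
cmd 1: set κ=0.9807 → (κ,φ,ℓ)=(0.9807,310.44°,0.8141) → tip=(0.1998,-0.2345,0.7303)
cmd 2: set φ=214.50° → (κ,φ,ℓ)=(0.9807,214.50°,0.8141) → tip=(-0.2539,-0.1745,0.7303)

-0.254 -0.175 0.730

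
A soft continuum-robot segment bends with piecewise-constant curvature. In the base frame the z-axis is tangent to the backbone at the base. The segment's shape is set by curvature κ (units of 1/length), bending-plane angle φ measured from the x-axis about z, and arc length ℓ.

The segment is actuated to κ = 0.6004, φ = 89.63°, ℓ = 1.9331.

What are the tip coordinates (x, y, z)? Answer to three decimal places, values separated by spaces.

θ = κ·ℓ = 0.6004 × 1.9331 = 1.16063 rad
ρ = (1 − cos θ)/κ = (1 − 0.39876)/0.6004 = 1.00140
z = sin θ / κ = 0.91706/0.6004 = 1.52741
x = ρ cos φ = 1.00140 × cos(89.63°) = 0.00647
y = ρ sin φ = 1.00140 × sin(89.63°) = 1.00138

0.006 1.001 1.527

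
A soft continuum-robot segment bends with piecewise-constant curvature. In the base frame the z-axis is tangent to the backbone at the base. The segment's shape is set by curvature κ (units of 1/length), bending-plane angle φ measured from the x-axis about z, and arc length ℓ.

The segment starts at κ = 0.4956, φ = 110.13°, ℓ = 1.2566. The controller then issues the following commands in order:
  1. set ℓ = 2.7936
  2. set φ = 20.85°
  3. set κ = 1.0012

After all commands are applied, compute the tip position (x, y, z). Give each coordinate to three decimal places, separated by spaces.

initial: κ=0.4956, φ=110.13°, ℓ=1.2566
cmd 1: set ℓ=2.7936 → (κ,φ,ℓ)=(0.4956,110.13°,2.7936) → tip=(-0.5658,1.5436,1.9828)
cmd 2: set φ=20.85° → (κ,φ,ℓ)=(0.4956,20.85°,2.7936) → tip=(1.5364,0.5852,1.9828)
cmd 3: set κ=1.0012 → (κ,φ,ℓ)=(1.0012,20.85°,2.7936) → tip=(1.8119,0.6901,0.3375)

1.812 0.690 0.337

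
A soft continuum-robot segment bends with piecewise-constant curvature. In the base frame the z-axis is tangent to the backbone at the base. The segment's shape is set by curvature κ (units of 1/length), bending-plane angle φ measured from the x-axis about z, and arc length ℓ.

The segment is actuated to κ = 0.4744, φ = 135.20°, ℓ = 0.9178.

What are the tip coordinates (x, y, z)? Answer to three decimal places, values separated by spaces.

θ = κ·ℓ = 0.4744 × 0.9178 = 0.43540 rad
ρ = (1 − cos θ)/κ = (1 − 0.90670)/0.4744 = 0.19667
z = sin θ / κ = 0.42178/0.4744 = 0.88907
x = ρ cos φ = 0.19667 × cos(135.20°) = -0.13955
y = ρ sin φ = 0.19667 × sin(135.20°) = 0.13858

-0.140 0.139 0.889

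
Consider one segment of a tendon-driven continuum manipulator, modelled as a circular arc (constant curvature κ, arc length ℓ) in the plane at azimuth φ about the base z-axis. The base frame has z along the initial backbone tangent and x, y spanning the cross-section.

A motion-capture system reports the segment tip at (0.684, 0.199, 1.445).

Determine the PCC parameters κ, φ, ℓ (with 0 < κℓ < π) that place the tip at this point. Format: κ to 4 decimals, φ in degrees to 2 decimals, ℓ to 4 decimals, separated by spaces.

0.5489 16.22 1.6688

ρ = √(x²+y²) = √(0.684² + 0.199²) = 0.71236
φ = atan2(y, x) mod 360° = atan2(0.199, 0.684) = 16.2216°
|p|² = ρ² + z² = 0.71236² + 1.445² = 2.59548
κ = 2ρ / |p|² = 2×0.71236 / 2.59548 = 0.54892
θ = 2·atan2(ρ, z) = 2·atan2(0.71236, 1.445) = 0.91604 rad
ℓ = θ/κ = 0.91604/0.54892 = 1.66879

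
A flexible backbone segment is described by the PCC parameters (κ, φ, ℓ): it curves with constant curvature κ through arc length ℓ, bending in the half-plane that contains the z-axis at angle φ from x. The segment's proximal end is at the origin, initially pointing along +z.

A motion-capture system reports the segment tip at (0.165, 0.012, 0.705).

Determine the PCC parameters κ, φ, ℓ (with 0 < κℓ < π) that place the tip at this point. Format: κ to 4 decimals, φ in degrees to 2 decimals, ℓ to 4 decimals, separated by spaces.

ρ = √(x²+y²) = √(0.165² + 0.012²) = 0.16544
φ = atan2(y, x) mod 360° = atan2(0.012, 0.165) = 4.1596°
|p|² = ρ² + z² = 0.16544² + 0.705² = 0.52439
κ = 2ρ / |p|² = 2×0.16544 / 0.52439 = 0.63096
θ = 2·atan2(ρ, z) = 2·atan2(0.16544, 0.705) = 0.46098 rad
ℓ = θ/κ = 0.46098/0.63096 = 0.73060

0.6310 4.16 0.7306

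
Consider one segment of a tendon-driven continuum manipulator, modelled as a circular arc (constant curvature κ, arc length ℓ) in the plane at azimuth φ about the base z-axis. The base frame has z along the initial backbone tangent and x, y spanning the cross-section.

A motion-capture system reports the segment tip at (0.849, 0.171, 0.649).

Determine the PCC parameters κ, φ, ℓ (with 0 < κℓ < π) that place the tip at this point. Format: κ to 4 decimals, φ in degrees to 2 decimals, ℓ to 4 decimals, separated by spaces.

1.4789 11.39 1.2546

ρ = √(x²+y²) = √(0.849² + 0.171²) = 0.86605
φ = atan2(y, x) mod 360° = atan2(0.171, 0.849) = 11.3878°
|p|² = ρ² + z² = 0.86605² + 0.649² = 1.17124
κ = 2ρ / |p|² = 2×0.86605 / 1.17124 = 1.47886
θ = 2·atan2(ρ, z) = 2·atan2(0.86605, 0.649) = 1.85538 rad
ℓ = θ/κ = 1.85538/1.47886 = 1.25461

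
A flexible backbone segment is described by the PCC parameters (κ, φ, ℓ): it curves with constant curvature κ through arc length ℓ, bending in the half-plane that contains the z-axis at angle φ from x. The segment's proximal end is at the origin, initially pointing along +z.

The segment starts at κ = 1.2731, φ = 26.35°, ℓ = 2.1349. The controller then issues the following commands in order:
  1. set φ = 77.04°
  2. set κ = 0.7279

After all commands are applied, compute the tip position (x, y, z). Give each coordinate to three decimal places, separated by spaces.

initial: κ=1.2731, φ=26.35°, ℓ=2.1349
cmd 1: set φ=77.04° → (κ,φ,ℓ)=(1.2731,77.04°,2.1349) → tip=(0.3367,1.4633,0.3229)
cmd 2: set κ=0.7279 → (κ,φ,ℓ)=(0.7279,77.04°,2.1349) → tip=(0.3029,1.3163,1.3736)

0.303 1.316 1.374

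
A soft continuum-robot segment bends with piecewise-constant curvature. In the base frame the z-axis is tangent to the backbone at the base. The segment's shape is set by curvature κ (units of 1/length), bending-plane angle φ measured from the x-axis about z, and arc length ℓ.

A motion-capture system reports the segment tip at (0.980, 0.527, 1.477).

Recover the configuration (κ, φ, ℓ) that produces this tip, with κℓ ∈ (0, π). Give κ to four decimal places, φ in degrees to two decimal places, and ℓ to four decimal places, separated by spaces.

0.6508 28.27 1.9842

ρ = √(x²+y²) = √(0.980² + 0.527²) = 1.11271
φ = atan2(y, x) mod 360° = atan2(0.527, 0.980) = 28.2694°
|p|² = ρ² + z² = 1.11271² + 1.477² = 3.41966
κ = 2ρ / |p|² = 2×1.11271 / 3.41966 = 0.65077
θ = 2·atan2(ρ, z) = 2·atan2(1.11271, 1.477) = 1.29130 rad
ℓ = θ/κ = 1.29130/0.65077 = 1.98425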